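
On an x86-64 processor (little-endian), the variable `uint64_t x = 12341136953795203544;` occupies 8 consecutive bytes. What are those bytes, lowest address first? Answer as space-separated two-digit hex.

12341136953795203544 in hexadecimal, padded to 64 bits, is 0xAB4486AC5F68D1D8.
Split into bytes (most-significant first): AB 44 86 AC 5F 68 D1 D8.
In little-endian order the low byte comes first in memory.
So at ascending addresses the bytes are D8 D1 68 5F AC 86 44 AB.

D8 D1 68 5F AC 86 44 AB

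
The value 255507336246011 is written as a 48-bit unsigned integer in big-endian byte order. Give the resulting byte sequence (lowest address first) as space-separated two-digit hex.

E8 61 F0 03 B2 FB

255507336246011 in hexadecimal, padded to 48 bits, is 0xE861F003B2FB.
Split into bytes (most-significant first): E8 61 F0 03 B2 FB.
Big-endian: lowest address holds the most-significant byte.
So the memory order matches the most-significant-first order: E8 61 F0 03 B2 FB.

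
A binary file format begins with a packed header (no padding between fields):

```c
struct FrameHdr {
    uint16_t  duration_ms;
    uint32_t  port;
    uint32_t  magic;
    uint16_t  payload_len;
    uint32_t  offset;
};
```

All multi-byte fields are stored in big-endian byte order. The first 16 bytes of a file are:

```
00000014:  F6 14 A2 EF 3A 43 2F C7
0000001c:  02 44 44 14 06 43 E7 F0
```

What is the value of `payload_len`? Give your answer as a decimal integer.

`payload_len` follows `duration_ms` (2 B), `port` (4 B), `magic` (4 B), so it starts at offset 2 + 4 + 4 = 10 and occupies 2 bytes.
Bytes at offsets 10..11: 44 14.
Big-endian: lowest address holds the most-significant byte.
The bytes are already most-significant first: 0x4414.
0x4414 = 17428.

17428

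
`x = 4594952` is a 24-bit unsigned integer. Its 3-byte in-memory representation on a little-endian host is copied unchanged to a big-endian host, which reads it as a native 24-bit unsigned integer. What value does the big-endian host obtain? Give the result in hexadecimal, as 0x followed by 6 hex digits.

0x081D46

4594952 in 24-bit hexadecimal is 0x461D08.
Stored little-endian, the bytes at ascending addresses are 08 1D 46.
Read back as big-endian, the last byte is least significant, giving 0x081D46.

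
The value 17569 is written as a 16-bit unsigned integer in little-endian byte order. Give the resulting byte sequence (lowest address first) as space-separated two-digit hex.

A1 44

17569 in hexadecimal, padded to 16 bits, is 0x44A1.
Split into bytes (most-significant first): 44 A1.
Little-endian: lowest address holds the least-significant byte.
So at ascending addresses the bytes are A1 44.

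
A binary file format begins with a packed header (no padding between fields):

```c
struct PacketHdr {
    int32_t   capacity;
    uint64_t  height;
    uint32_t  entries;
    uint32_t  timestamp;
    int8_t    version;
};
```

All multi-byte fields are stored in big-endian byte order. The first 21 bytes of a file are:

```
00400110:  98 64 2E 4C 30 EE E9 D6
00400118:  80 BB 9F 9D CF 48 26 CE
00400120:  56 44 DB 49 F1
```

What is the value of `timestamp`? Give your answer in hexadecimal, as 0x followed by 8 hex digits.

0x5644DB49

`timestamp` follows `capacity` (4 B), `height` (8 B), `entries` (4 B), so it starts at offset 4 + 8 + 4 = 16 and occupies 4 bytes.
Bytes at offsets 16..19: 56 44 DB 49.
Big-endian: lowest address holds the most-significant byte.
The bytes are already most-significant first: 0x5644DB49.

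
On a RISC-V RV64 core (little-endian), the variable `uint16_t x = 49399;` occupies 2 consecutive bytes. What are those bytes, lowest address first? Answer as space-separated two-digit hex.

F7 C0

49399 in hexadecimal, padded to 16 bits, is 0xC0F7.
Split into bytes (most-significant first): C0 F7.
Little-endian: lowest address holds the least-significant byte.
So at ascending addresses the bytes are F7 C0.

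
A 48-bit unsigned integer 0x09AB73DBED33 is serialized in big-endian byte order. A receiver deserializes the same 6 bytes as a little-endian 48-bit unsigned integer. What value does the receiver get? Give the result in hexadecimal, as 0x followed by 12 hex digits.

Stored big-endian, the bytes at ascending addresses are 09 AB 73 DB ED 33.
Read back as little-endian, the first byte is least significant, giving 0x33EDDB73AB09.

0x33EDDB73AB09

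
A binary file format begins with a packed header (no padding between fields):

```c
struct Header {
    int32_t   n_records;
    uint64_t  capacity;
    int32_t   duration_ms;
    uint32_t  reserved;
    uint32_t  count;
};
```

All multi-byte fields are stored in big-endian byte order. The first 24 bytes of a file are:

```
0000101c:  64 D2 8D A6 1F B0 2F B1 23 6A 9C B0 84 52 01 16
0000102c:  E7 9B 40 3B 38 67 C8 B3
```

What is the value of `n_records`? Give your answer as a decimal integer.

1691520422

`n_records` is the first field, at byte offset 0, occupying 4 bytes.
Bytes at offsets 0..3: 64 D2 8D A6.
Big-endian: lowest address holds the most-significant byte.
The bytes are already most-significant first: 0x64D28DA6.
0x64D28DA6 = 1691520422.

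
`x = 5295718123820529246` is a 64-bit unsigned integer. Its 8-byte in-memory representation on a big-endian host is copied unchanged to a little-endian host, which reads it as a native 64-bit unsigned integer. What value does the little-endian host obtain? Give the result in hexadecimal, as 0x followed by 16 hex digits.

0x5EB6EB60932B7E49

5295718123820529246 in 64-bit hexadecimal is 0x497E2B9360EBB65E.
Stored big-endian, the bytes at ascending addresses are 49 7E 2B 93 60 EB B6 5E.
Read back as little-endian, the first byte is least significant, giving 0x5EB6EB60932B7E49.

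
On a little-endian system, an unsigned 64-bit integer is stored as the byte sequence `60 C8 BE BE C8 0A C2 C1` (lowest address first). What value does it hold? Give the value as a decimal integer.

13961733652111870048

Little-endian: lowest address holds the least-significant byte.
Reassemble most-significant byte first: C1 C2 0A C8 BE BE C8 60 → 0xC1C20AC8BEBEC860.
0xC1C20AC8BEBEC860 = 13961733652111870048.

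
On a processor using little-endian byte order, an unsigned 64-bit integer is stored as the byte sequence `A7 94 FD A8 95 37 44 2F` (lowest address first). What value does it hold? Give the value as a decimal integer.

3405908334123783335

Little-endian: lowest address holds the least-significant byte.
Reassemble most-significant byte first: 2F 44 37 95 A8 FD 94 A7 → 0x2F443795A8FD94A7.
0x2F443795A8FD94A7 = 3405908334123783335.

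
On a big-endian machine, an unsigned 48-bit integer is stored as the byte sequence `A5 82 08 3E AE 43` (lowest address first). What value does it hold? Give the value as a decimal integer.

181977902657091

Big-endian stores the most-significant byte at the lowest address.
The bytes are already most-significant first: 0xA582083EAE43.
0xA582083EAE43 = 181977902657091.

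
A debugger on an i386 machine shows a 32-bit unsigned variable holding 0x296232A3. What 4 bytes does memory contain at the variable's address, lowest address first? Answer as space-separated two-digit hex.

Split into bytes (most-significant first): 29 62 32 A3.
Little-endian: lowest address holds the least-significant byte.
So at ascending addresses the bytes are A3 32 62 29.

A3 32 62 29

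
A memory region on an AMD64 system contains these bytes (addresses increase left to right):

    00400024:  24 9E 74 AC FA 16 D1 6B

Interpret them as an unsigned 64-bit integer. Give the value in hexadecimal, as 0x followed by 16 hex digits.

Little-endian stores the least-significant byte at the lowest address.
Reassemble most-significant byte first: 6B D1 16 FA AC 74 9E 24 → 0x6BD116FAAC749E24.

0x6BD116FAAC749E24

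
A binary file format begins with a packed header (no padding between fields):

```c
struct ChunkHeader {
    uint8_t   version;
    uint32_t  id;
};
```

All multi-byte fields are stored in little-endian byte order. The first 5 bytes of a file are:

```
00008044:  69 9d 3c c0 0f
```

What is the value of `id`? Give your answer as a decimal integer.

`id` follows `version` (1 byte), so it starts at byte offset 1 and occupies 4 bytes.
Bytes at offsets 1..4: 9D 3C C0 0F.
Little-endian stores the least-significant byte at the lowest address.
Reassemble most-significant byte first: 0F C0 3C 9D → 0x0FC03C9D.
0x0FC03C9D = 264256669.

264256669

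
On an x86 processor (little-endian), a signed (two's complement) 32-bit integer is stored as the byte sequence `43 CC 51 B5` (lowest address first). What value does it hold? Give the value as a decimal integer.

Little-endian stores the least-significant byte at the lowest address.
Reassemble most-significant byte first: B5 51 CC 43 → 0xB551CC43.
Top bit is set, so as a signed 32-bit value this is 0xB551CC43 − 2^32 = -1252930493.

-1252930493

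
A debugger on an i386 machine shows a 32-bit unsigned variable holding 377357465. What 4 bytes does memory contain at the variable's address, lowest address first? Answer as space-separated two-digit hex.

377357465 in hexadecimal, padded to 32 bits, is 0x167E0499.
Split into bytes (most-significant first): 16 7E 04 99.
Little-endian stores the least-significant byte at the lowest address.
So at ascending addresses the bytes are 99 04 7E 16.

99 04 7E 16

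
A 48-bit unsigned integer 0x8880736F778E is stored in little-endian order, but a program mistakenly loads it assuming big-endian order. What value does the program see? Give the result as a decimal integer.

156643622092936

Stored little-endian, the bytes at ascending addresses are 8E 77 6F 73 80 88.
Read back as big-endian, the last byte is least significant, giving 0x8E776F738088.
0x8E776F738088 = 156643622092936.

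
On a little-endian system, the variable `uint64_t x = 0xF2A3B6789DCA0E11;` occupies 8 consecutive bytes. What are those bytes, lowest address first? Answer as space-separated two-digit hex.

Split into bytes (most-significant first): F2 A3 B6 78 9D CA 0E 11.
Little-endian: lowest address holds the least-significant byte.
So at ascending addresses the bytes are 11 0E CA 9D 78 B6 A3 F2.

11 0E CA 9D 78 B6 A3 F2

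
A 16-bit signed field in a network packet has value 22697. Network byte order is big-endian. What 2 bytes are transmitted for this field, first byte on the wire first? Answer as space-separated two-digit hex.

22697 in hexadecimal, padded to 16 bits, is 0x58A9.
Split into bytes (most-significant first): 58 A9.
In big-endian order the high byte comes first in memory.
So the memory order matches the most-significant-first order: 58 A9.

58 A9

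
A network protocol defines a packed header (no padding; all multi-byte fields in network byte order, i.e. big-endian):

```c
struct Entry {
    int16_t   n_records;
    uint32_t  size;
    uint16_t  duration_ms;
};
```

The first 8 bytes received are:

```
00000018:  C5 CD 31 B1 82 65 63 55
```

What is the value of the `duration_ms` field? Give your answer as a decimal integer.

`duration_ms` follows `n_records` (2 B), `size` (4 B), so it starts at offset 2 + 4 = 6 and occupies 2 bytes.
Bytes at offsets 6..7: 63 55.
In big-endian order the high byte comes first in memory.
The bytes are already most-significant first: 0x6355.
0x6355 = 25429.

25429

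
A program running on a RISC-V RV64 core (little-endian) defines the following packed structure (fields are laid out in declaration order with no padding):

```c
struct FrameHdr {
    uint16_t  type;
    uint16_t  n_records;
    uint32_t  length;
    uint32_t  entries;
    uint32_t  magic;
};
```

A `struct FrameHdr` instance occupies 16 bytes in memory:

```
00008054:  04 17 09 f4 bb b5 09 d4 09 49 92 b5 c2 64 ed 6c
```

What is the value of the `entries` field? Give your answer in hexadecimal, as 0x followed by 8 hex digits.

`entries` follows `type` (2 B), `n_records` (2 B), `length` (4 B), so it starts at offset 2 + 2 + 4 = 8 and occupies 4 bytes.
Bytes at offsets 8..11: 09 49 92 B5.
In little-endian order the low byte comes first in memory.
Reassemble most-significant byte first: B5 92 49 09 → 0xB5924909.

0xB5924909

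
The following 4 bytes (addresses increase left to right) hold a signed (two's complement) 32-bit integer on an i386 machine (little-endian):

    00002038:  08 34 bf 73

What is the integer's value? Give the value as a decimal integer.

In little-endian order the low byte comes first in memory.
Reassemble most-significant byte first: 73 BF 34 08 → 0x73BF3408.
0x73BF3408 = 1941910536.

1941910536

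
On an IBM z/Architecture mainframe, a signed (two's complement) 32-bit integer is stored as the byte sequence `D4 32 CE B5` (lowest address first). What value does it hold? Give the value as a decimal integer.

-734867787

Big-endian: lowest address holds the most-significant byte.
The bytes are already most-significant first: 0xD432CEB5.
Top bit is set, so as a signed 32-bit value this is 0xD432CEB5 − 2^32 = -734867787.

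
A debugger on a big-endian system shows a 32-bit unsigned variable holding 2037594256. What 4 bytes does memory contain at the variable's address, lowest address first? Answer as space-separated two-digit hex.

79 73 38 90

2037594256 in hexadecimal, padded to 32 bits, is 0x79733890.
Split into bytes (most-significant first): 79 73 38 90.
Big-endian stores the most-significant byte at the lowest address.
So the memory order matches the most-significant-first order: 79 73 38 90.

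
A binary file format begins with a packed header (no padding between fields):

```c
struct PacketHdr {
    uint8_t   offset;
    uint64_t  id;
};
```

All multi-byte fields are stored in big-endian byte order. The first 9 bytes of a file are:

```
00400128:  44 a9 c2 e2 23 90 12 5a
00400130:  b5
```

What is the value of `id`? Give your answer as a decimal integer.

`id` follows `offset` (1 byte), so it starts at byte offset 1 and occupies 8 bytes.
Bytes at offsets 1..8: A9 C2 E2 23 90 12 5A B5.
Big-endian stores the most-significant byte at the lowest address.
The bytes are already most-significant first: 0xA9C2E22390125AB5.
0xA9C2E22390125AB5 = 12232588180260543157.

12232588180260543157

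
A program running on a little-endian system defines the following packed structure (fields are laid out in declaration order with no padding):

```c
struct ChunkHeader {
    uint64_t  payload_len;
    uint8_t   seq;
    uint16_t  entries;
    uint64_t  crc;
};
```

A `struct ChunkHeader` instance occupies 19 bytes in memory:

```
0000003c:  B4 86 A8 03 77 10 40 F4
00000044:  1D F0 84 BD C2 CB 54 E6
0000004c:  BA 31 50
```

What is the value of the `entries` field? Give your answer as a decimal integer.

`entries` follows `payload_len` (8 B), `seq` (1 B), so it starts at offset 8 + 1 = 9 and occupies 2 bytes.
Bytes at offsets 9..10: F0 84.
Little-endian: lowest address holds the least-significant byte.
Reassemble most-significant byte first: 84 F0 → 0x84F0.
0x84F0 = 34032.

34032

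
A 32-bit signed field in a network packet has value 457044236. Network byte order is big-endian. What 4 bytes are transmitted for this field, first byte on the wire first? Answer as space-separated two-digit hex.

457044236 in hexadecimal, padded to 32 bits, is 0x1B3DF10C.
Split into bytes (most-significant first): 1B 3D F1 0C.
Big-endian: lowest address holds the most-significant byte.
So the memory order matches the most-significant-first order: 1B 3D F1 0C.

1B 3D F1 0C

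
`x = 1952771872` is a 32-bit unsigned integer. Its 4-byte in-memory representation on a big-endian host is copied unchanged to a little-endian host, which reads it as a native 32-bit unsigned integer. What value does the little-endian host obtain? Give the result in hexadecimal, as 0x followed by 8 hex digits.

1952771872 in 32-bit hexadecimal is 0x7464EF20.
Stored big-endian, the bytes at ascending addresses are 74 64 EF 20.
Read back as little-endian, the first byte is least significant, giving 0x20EF6474.

0x20EF6474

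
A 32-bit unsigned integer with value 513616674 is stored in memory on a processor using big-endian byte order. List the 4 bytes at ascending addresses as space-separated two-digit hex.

513616674 in hexadecimal, padded to 32 bits, is 0x1E9D2B22.
Split into bytes (most-significant first): 1E 9D 2B 22.
In big-endian order the high byte comes first in memory.
So the memory order matches the most-significant-first order: 1E 9D 2B 22.

1E 9D 2B 22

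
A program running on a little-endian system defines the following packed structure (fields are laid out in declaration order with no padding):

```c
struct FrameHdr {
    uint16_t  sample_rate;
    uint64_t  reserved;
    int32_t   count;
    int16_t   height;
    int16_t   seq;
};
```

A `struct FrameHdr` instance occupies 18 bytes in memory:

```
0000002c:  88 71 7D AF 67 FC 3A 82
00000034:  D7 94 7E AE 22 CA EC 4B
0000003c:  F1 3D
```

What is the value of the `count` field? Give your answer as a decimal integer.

-903696770

`count` follows `sample_rate` (2 B), `reserved` (8 B), so it starts at offset 2 + 8 = 10 and occupies 4 bytes.
Bytes at offsets 10..13: 7E AE 22 CA.
Little-endian stores the least-significant byte at the lowest address.
Reassemble most-significant byte first: CA 22 AE 7E → 0xCA22AE7E.
Top bit is set, so as a signed 32-bit value this is 0xCA22AE7E − 2^32 = -903696770.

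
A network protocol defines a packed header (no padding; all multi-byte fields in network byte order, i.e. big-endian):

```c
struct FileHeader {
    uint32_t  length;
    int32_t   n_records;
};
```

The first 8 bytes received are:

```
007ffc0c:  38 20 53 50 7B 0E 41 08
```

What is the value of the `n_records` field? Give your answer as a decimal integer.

`n_records` follows `length` (4 bytes), so it starts at byte offset 4 and occupies 4 bytes.
Bytes at offsets 4..7: 7B 0E 41 08.
Big-endian: lowest address holds the most-significant byte.
The bytes are already most-significant first: 0x7B0E4108.
0x7B0E4108 = 2064531720.

2064531720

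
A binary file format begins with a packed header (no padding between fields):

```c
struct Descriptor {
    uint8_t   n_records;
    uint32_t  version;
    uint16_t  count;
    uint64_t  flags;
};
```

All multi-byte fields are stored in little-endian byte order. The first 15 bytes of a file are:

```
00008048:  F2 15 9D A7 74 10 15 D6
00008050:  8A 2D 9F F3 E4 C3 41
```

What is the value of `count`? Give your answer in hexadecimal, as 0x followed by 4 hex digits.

0x1510

`count` follows `n_records` (1 B), `version` (4 B), so it starts at offset 1 + 4 = 5 and occupies 2 bytes.
Bytes at offsets 5..6: 10 15.
Little-endian stores the least-significant byte at the lowest address.
Reassemble most-significant byte first: 15 10 → 0x1510.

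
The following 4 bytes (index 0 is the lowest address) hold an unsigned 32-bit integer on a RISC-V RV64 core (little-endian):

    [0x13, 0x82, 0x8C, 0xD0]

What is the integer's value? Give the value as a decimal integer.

3498869267

Little-endian: lowest address holds the least-significant byte.
Reassemble most-significant byte first: D0 8C 82 13 → 0xD08C8213.
0xD08C8213 = 3498869267.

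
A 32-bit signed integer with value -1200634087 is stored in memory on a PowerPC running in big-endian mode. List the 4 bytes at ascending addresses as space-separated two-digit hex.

B8 6F C7 19

Two's complement of -1200634087 in 32 bits: 1200634087 = 0x479038E7; invert → 0xB86FC718; add 1 → 0xB86FC719.
Split into bytes (most-significant first): B8 6F C7 19.
Big-endian stores the most-significant byte at the lowest address.
So the memory order matches the most-significant-first order: B8 6F C7 19.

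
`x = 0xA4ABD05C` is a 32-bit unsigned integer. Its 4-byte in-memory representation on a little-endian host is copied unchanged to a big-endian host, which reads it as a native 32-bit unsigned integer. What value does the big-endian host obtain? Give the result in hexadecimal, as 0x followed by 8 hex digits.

0x5CD0ABA4

Stored little-endian, the bytes at ascending addresses are 5C D0 AB A4.
Read back as big-endian, the last byte is least significant, giving 0x5CD0ABA4.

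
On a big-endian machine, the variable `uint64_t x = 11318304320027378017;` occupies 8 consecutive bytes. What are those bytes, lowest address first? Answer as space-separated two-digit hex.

9D 12 B1 CF E7 00 41 61

11318304320027378017 in hexadecimal, padded to 64 bits, is 0x9D12B1CFE7004161.
Split into bytes (most-significant first): 9D 12 B1 CF E7 00 41 61.
In big-endian order the high byte comes first in memory.
So the memory order matches the most-significant-first order: 9D 12 B1 CF E7 00 41 61.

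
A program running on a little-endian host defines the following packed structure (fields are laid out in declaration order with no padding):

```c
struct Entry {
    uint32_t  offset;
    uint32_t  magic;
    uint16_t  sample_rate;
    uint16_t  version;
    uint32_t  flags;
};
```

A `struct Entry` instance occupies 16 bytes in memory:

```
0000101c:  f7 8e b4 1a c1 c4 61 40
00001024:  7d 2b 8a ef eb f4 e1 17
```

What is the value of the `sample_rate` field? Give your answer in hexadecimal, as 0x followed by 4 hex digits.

0x2B7D

`sample_rate` follows `offset` (4 B), `magic` (4 B), so it starts at offset 4 + 4 = 8 and occupies 2 bytes.
Bytes at offsets 8..9: 7D 2B.
In little-endian order the low byte comes first in memory.
Reassemble most-significant byte first: 2B 7D → 0x2B7D.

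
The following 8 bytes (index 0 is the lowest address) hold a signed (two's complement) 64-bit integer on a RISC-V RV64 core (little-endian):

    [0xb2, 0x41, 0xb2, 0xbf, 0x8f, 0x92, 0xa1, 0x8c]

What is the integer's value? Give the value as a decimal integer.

Little-endian: lowest address holds the least-significant byte.
Reassemble most-significant byte first: 8C A1 92 8F BF B2 41 B2 → 0x8CA1928FBFB241B2.
Top bit is set, so as a signed 64-bit value this is 0x8CA1928FBFB241B2 − 2^64 = -8313202291055115854.

-8313202291055115854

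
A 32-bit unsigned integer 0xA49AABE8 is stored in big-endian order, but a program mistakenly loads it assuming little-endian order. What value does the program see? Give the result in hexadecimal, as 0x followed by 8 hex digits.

Stored big-endian, the bytes at ascending addresses are A4 9A AB E8.
Read back as little-endian, the first byte is least significant, giving 0xE8AB9AA4.

0xE8AB9AA4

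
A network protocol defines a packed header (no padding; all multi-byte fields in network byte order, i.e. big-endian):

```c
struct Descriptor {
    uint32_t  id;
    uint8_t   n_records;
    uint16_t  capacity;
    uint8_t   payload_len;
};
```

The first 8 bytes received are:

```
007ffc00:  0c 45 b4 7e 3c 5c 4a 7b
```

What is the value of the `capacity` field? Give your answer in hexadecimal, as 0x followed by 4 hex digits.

0x5C4A

`capacity` follows `id` (4 B), `n_records` (1 B), so it starts at offset 4 + 1 = 5 and occupies 2 bytes.
Bytes at offsets 5..6: 5C 4A.
Big-endian stores the most-significant byte at the lowest address.
The bytes are already most-significant first: 0x5C4A.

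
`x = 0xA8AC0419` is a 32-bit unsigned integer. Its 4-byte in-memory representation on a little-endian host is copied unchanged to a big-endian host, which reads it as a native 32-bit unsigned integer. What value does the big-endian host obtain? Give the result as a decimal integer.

419736744

Stored little-endian, the bytes at ascending addresses are 19 04 AC A8.
Read back as big-endian, the last byte is least significant, giving 0x1904ACA8.
0x1904ACA8 = 419736744.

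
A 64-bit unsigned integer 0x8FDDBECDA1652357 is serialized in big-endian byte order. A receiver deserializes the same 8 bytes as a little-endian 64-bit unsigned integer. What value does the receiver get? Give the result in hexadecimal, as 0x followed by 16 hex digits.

Stored big-endian, the bytes at ascending addresses are 8F DD BE CD A1 65 23 57.
Read back as little-endian, the first byte is least significant, giving 0x572365A1CDBEDD8F.

0x572365A1CDBEDD8F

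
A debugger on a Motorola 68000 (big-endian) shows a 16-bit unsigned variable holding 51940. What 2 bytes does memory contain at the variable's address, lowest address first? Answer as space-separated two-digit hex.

CA E4

51940 in hexadecimal, padded to 16 bits, is 0xCAE4.
Split into bytes (most-significant first): CA E4.
Big-endian: lowest address holds the most-significant byte.
So the memory order matches the most-significant-first order: CA E4.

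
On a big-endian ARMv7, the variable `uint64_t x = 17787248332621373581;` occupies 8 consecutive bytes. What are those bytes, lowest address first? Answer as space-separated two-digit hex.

F6 D9 00 1E 1D 8E 60 8D

17787248332621373581 in hexadecimal, padded to 64 bits, is 0xF6D9001E1D8E608D.
Split into bytes (most-significant first): F6 D9 00 1E 1D 8E 60 8D.
Big-endian: lowest address holds the most-significant byte.
So the memory order matches the most-significant-first order: F6 D9 00 1E 1D 8E 60 8D.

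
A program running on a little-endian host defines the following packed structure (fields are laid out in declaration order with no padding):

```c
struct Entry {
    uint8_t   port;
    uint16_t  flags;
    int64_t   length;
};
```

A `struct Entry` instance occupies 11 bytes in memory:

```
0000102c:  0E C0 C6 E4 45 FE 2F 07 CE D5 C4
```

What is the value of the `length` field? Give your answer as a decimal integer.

`length` follows `port` (1 B), `flags` (2 B), so it starts at offset 1 + 2 = 3 and occupies 8 bytes.
Bytes at offsets 3..10: E4 45 FE 2F 07 CE D5 C4.
In little-endian order the low byte comes first in memory.
Reassemble most-significant byte first: C4 D5 CE 07 2F FE 45 E4 → 0xC4D5CE072FFE45E4.
Top bit is set, so as a signed 64-bit value this is 0xC4D5CE072FFE45E4 − 2^64 = -4263274941971020316.

-4263274941971020316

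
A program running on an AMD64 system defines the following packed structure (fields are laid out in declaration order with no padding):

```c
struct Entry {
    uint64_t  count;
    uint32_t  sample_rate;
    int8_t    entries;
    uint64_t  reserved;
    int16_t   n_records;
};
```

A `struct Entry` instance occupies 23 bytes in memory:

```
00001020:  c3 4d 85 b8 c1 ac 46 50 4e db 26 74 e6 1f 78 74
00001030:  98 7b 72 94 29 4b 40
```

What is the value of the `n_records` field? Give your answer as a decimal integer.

16459

`n_records` follows `count` (8 B), `sample_rate` (4 B), `entries` (1 B), `reserved` (8 B), so it starts at offset 8 + 4 + 1 + 8 = 21 and occupies 2 bytes.
Bytes at offsets 21..22: 4B 40.
In little-endian order the low byte comes first in memory.
Reassemble most-significant byte first: 40 4B → 0x404B.
0x404B = 16459.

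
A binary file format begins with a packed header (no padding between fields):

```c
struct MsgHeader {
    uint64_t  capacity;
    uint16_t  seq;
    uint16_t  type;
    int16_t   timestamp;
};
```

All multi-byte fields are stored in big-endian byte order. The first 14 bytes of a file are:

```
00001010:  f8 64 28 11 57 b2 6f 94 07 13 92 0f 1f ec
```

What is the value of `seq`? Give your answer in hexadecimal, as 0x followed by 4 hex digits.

`seq` follows `capacity` (8 bytes), so it starts at byte offset 8 and occupies 2 bytes.
Bytes at offsets 8..9: 07 13.
Big-endian stores the most-significant byte at the lowest address.
The bytes are already most-significant first: 0x0713.

0x0713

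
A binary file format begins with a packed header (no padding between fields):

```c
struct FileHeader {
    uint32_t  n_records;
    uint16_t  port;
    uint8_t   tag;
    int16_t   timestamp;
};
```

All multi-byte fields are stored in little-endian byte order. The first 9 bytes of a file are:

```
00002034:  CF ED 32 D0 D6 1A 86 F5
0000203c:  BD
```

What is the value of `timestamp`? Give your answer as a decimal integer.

`timestamp` follows `n_records` (4 B), `port` (2 B), `tag` (1 B), so it starts at offset 4 + 2 + 1 = 7 and occupies 2 bytes.
Bytes at offsets 7..8: F5 BD.
Little-endian stores the least-significant byte at the lowest address.
Reassemble most-significant byte first: BD F5 → 0xBDF5.
Top bit is set, so as a signed 16-bit value this is 0xBDF5 − 2^16 = -16907.

-16907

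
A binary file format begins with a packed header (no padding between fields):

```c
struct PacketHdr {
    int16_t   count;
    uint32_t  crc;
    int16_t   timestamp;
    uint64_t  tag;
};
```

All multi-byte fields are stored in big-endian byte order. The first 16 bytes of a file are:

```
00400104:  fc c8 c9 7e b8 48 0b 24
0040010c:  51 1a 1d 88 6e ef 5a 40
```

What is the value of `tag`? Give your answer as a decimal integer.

`tag` follows `count` (2 B), `crc` (4 B), `timestamp` (2 B), so it starts at offset 2 + 4 + 2 = 8 and occupies 8 bytes.
Bytes at offsets 8..15: 51 1A 1D 88 6E EF 5A 40.
In big-endian order the high byte comes first in memory.
The bytes are already most-significant first: 0x511A1D886EEF5A40.
0x511A1D886EEF5A40 = 5844015938280577600.

5844015938280577600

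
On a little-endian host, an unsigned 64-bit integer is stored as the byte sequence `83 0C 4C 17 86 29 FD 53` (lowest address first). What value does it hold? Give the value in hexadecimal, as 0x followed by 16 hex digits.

0x53FD2986174C0C83

Little-endian stores the least-significant byte at the lowest address.
Reassemble most-significant byte first: 53 FD 29 86 17 4C 0C 83 → 0x53FD2986174C0C83.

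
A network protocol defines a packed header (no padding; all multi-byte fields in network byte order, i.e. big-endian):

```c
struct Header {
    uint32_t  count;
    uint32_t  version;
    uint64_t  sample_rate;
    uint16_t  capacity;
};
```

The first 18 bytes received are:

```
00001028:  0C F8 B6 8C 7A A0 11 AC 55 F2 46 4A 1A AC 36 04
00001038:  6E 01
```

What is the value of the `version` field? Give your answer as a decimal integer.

2057310636

`version` follows `count` (4 bytes), so it starts at byte offset 4 and occupies 4 bytes.
Bytes at offsets 4..7: 7A A0 11 AC.
In big-endian order the high byte comes first in memory.
The bytes are already most-significant first: 0x7AA011AC.
0x7AA011AC = 2057310636.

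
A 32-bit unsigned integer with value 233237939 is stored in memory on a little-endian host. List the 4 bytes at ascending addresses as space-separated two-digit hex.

B3 ED E6 0D

233237939 in hexadecimal, padded to 32 bits, is 0x0DE6EDB3.
Split into bytes (most-significant first): 0D E6 ED B3.
In little-endian order the low byte comes first in memory.
So at ascending addresses the bytes are B3 ED E6 0D.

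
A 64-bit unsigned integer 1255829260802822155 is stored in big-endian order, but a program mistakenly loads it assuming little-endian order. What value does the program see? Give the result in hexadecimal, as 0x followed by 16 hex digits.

1255829260802822155 in 64-bit hexadecimal is 0x116D9A0F1CB1900B.
Stored big-endian, the bytes at ascending addresses are 11 6D 9A 0F 1C B1 90 0B.
Read back as little-endian, the first byte is least significant, giving 0x0B90B11C0F9A6D11.

0x0B90B11C0F9A6D11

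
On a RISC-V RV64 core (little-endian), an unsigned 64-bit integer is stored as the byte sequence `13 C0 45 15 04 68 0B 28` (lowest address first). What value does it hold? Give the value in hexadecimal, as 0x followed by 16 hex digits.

Little-endian stores the least-significant byte at the lowest address.
Reassemble most-significant byte first: 28 0B 68 04 15 45 C0 13 → 0x280B68041545C013.

0x280B68041545C013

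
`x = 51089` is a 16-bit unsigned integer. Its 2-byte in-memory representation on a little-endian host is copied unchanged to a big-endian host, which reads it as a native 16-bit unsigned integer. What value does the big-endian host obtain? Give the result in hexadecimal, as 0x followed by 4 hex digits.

0x91C7

51089 in 16-bit hexadecimal is 0xC791.
Stored little-endian, the bytes at ascending addresses are 91 C7.
Read back as big-endian, the last byte is least significant, giving 0x91C7.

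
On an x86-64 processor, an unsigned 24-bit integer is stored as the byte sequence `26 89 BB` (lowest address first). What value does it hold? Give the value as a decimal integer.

12290342

In little-endian order the low byte comes first in memory.
Reassemble most-significant byte first: BB 89 26 → 0xBB8926.
0xBB8926 = 12290342.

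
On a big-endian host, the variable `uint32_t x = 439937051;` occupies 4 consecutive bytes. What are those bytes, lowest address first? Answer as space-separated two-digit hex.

439937051 in hexadecimal, padded to 32 bits, is 0x1A38E81B.
Split into bytes (most-significant first): 1A 38 E8 1B.
In big-endian order the high byte comes first in memory.
So the memory order matches the most-significant-first order: 1A 38 E8 1B.

1A 38 E8 1B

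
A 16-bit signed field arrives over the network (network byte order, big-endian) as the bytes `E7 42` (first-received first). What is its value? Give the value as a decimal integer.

-6334

Big-endian stores the most-significant byte at the lowest address.
The bytes are already most-significant first: 0xE742.
Top bit is set, so as a signed 16-bit value this is 0xE742 − 2^16 = -6334.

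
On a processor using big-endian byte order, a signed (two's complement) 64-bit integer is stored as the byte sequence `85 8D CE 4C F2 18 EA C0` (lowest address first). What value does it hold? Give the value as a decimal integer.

In big-endian order the high byte comes first in memory.
The bytes are already most-significant first: 0x858DCE4CF218EAC0.
Top bit is set, so as a signed 64-bit value this is 0x858DCE4CF218EAC0 − 2^64 = -8823169265074378048.

-8823169265074378048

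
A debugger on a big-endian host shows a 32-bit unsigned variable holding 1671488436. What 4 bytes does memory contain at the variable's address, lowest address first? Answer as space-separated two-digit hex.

1671488436 in hexadecimal, padded to 32 bits, is 0x63A0E3B4.
Split into bytes (most-significant first): 63 A0 E3 B4.
Big-endian: lowest address holds the most-significant byte.
So the memory order matches the most-significant-first order: 63 A0 E3 B4.

63 A0 E3 B4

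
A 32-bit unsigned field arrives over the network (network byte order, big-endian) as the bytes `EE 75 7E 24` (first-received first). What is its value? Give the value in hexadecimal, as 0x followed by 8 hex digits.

Big-endian stores the most-significant byte at the lowest address.
The bytes are already most-significant first: 0xEE757E24.

0xEE757E24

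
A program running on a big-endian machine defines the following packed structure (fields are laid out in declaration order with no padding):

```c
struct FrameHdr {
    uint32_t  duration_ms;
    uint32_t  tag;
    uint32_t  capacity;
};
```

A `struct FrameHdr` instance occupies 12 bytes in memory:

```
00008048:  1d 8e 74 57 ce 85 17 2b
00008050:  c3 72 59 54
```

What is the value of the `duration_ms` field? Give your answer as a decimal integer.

495875159

`duration_ms` is the first field, at byte offset 0, occupying 4 bytes.
Bytes at offsets 0..3: 1D 8E 74 57.
Big-endian stores the most-significant byte at the lowest address.
The bytes are already most-significant first: 0x1D8E7457.
0x1D8E7457 = 495875159.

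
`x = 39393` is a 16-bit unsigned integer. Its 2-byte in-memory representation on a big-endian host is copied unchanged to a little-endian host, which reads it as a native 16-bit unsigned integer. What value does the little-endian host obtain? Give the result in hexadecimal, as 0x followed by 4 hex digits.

0xE199

39393 in 16-bit hexadecimal is 0x99E1.
Stored big-endian, the bytes at ascending addresses are 99 E1.
Read back as little-endian, the first byte is least significant, giving 0xE199.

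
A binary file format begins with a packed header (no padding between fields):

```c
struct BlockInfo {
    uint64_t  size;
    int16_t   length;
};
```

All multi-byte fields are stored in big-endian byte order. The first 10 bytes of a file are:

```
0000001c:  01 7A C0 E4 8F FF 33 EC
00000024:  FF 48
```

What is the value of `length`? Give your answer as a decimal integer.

-184

`length` follows `size` (8 bytes), so it starts at byte offset 8 and occupies 2 bytes.
Bytes at offsets 8..9: FF 48.
In big-endian order the high byte comes first in memory.
The bytes are already most-significant first: 0xFF48.
Top bit is set, so as a signed 16-bit value this is 0xFF48 − 2^16 = -184.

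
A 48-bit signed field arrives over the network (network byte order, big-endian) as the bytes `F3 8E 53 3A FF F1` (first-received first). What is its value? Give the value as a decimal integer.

-13682369429519

Big-endian stores the most-significant byte at the lowest address.
The bytes are already most-significant first: 0xF38E533AFFF1.
Top bit is set, so as a signed 48-bit value this is 0xF38E533AFFF1 − 2^48 = -13682369429519.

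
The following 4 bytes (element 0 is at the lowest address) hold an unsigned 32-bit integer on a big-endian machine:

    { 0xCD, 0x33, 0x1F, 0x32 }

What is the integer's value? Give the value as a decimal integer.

3442679602

Big-endian stores the most-significant byte at the lowest address.
The bytes are already most-significant first: 0xCD331F32.
0xCD331F32 = 3442679602.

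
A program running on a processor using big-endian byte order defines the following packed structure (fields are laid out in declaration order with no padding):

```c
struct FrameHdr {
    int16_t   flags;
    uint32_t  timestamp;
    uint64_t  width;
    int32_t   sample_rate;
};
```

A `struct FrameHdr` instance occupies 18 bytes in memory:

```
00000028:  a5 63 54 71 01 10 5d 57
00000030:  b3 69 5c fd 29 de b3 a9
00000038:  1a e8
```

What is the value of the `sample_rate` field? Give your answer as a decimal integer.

`sample_rate` follows `flags` (2 B), `timestamp` (4 B), `width` (8 B), so it starts at offset 2 + 4 + 8 = 14 and occupies 4 bytes.
Bytes at offsets 14..17: B3 A9 1A E8.
Big-endian stores the most-significant byte at the lowest address.
The bytes are already most-significant first: 0xB3A91AE8.
Top bit is set, so as a signed 32-bit value this is 0xB3A91AE8 − 2^32 = -1280763160.

-1280763160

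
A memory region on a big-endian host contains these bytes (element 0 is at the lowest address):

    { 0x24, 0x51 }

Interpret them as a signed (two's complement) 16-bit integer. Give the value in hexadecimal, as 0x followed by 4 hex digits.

0x2451

Big-endian stores the most-significant byte at the lowest address.
The bytes are already most-significant first: 0x2451.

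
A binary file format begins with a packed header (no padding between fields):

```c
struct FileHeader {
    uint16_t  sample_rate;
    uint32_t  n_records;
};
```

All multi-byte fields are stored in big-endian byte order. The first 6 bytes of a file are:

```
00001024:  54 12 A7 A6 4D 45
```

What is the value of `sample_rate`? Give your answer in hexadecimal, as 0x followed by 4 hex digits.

0x5412

`sample_rate` is the first field, at byte offset 0, occupying 2 bytes.
Bytes at offsets 0..1: 54 12.
Big-endian: lowest address holds the most-significant byte.
The bytes are already most-significant first: 0x5412.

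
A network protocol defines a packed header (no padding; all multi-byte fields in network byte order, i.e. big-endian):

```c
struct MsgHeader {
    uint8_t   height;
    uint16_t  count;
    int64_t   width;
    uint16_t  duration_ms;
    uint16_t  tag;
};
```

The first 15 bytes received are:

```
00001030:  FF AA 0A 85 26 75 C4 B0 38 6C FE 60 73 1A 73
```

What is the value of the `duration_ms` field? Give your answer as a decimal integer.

24691

`duration_ms` follows `height` (1 B), `count` (2 B), `width` (8 B), so it starts at offset 1 + 2 + 8 = 11 and occupies 2 bytes.
Bytes at offsets 11..12: 60 73.
Big-endian: lowest address holds the most-significant byte.
The bytes are already most-significant first: 0x6073.
0x6073 = 24691.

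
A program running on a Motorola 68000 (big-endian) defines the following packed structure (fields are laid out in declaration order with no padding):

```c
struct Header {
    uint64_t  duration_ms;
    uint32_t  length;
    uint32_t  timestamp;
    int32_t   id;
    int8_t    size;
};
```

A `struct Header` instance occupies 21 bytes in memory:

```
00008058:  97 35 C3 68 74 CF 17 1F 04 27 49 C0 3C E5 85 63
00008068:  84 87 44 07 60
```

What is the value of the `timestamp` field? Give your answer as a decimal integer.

`timestamp` follows `duration_ms` (8 B), `length` (4 B), so it starts at offset 8 + 4 = 12 and occupies 4 bytes.
Bytes at offsets 12..15: 3C E5 85 63.
Big-endian: lowest address holds the most-significant byte.
The bytes are already most-significant first: 0x3CE58563.
0x3CE58563 = 1021674851.

1021674851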